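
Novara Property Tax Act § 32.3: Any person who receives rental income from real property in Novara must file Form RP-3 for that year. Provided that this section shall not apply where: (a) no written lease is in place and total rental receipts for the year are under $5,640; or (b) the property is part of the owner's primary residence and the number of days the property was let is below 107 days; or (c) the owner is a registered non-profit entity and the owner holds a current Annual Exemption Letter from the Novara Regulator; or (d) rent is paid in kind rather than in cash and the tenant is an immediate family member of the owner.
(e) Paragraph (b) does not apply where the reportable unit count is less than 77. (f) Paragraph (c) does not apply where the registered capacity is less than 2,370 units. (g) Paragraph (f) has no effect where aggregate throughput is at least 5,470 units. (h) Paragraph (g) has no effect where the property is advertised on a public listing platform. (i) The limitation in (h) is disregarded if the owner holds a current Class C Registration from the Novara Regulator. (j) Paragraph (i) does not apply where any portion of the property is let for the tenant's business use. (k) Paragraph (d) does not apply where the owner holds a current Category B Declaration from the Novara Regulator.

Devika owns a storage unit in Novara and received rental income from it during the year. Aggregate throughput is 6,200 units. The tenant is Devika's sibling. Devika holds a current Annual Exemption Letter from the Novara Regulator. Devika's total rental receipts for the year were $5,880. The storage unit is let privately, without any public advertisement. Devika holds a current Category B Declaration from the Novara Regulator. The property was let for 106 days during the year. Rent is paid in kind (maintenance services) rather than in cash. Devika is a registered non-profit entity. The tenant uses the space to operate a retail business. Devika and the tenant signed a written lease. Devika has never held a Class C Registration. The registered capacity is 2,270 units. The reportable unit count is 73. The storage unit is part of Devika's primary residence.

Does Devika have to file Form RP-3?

Exception (a) requires that no written lease is in place; but a written lease is in place, so (a) is unavailable.
Exception (b) is satisfied on its face — the storage unit is part of the primary residence; the number of days the property was let is 106 days, below the 107 days limit. But: (e) operates — the reportable unit count is 73, less than the 77 limit. Exception (b) does not apply.
All of (c)'s requirements are met (Devika is a registered non-profit; a current Annual Exemption Letter is held). Under paragraphs (f)–(j): (f) operates (the registered capacity is 2,270 units, less than the 2,370 units limit), but is set aside by (g): (g) applies — aggregate throughput is 6,200 units, meeting the 5,470 units threshold. (h), which would lift (g), is not triggered — the property is let privately without advertisement. (c) remains available.
All of (d)'s requirements are met (rent is paid in kind; the tenant is an immediate family member). However, paragraph (k) must be considered: (k) applies — a current Category B Declaration is held. So (d) is unavailable.

No — exception (c) applies; Devika is not required to file Form RP-3.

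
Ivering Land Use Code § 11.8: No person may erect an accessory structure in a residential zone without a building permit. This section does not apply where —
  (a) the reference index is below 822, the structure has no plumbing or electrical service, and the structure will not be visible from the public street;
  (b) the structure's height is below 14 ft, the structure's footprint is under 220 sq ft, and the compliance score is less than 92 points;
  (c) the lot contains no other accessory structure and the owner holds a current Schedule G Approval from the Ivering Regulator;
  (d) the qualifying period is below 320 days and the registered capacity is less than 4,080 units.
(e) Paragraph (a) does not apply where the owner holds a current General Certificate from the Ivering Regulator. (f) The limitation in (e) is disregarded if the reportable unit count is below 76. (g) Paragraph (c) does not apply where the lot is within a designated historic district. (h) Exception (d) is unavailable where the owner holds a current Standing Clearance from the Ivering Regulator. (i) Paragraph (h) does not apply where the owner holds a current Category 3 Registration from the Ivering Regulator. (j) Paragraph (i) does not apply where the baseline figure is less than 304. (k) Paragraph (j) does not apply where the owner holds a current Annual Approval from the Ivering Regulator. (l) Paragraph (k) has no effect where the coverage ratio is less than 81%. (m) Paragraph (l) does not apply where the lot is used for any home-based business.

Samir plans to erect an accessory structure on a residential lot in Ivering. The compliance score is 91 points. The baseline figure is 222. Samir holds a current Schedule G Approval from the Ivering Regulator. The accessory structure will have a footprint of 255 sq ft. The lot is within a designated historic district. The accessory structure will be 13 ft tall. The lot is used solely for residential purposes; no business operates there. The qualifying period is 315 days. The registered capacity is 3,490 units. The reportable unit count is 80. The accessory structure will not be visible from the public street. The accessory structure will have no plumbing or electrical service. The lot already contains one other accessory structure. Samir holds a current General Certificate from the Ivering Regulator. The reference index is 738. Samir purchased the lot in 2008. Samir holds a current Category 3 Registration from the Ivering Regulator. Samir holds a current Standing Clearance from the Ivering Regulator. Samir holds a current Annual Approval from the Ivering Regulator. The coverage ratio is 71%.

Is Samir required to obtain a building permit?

Yes — Samir must obtain a building permit.

All of (a)'s requirements are met (the reference index is 738, below the 822 limit; there is no plumbing or electrical service; the structure will not be visible from the street). But applying paragraphs (e)–(f): (e) is triggered — a current General Certificate is held. (f), which would lift (e), does not operate here — the reportable unit count is 80, not below 76. Exception (a) does not apply.
Exception (b) does not apply: the structure's footprint is 255 sq ft, not under 220 sq ft.
Exception (c) requires that the lot contains no other accessory structure; but the lot already has another accessory structure, so (c) is unavailable.
Exception (d) is satisfied on its face — the qualifying period is 315 days, below the 320 days limit; the registered capacity is 3,490 units, less than the 4,080 units limit. Turning to paragraphs (h)–(m): (h) is engaged — a current Standing Clearance is held. (i) would limit (h) — a current Category 3 Registration is held — but (j) sets (i) aside: (j) is triggered — the baseline figure is 222, less than the 304 limit. (k) would limit (j) — a current Annual Approval is held — but (l) sets (k) aside: (l) operates against (k): the coverage ratio is 71%, less than the 81% limit. (m), which would lift (l), does not operate here — the lot is solely residential. (d) is therefore removed.
No exception displaces § 11.8.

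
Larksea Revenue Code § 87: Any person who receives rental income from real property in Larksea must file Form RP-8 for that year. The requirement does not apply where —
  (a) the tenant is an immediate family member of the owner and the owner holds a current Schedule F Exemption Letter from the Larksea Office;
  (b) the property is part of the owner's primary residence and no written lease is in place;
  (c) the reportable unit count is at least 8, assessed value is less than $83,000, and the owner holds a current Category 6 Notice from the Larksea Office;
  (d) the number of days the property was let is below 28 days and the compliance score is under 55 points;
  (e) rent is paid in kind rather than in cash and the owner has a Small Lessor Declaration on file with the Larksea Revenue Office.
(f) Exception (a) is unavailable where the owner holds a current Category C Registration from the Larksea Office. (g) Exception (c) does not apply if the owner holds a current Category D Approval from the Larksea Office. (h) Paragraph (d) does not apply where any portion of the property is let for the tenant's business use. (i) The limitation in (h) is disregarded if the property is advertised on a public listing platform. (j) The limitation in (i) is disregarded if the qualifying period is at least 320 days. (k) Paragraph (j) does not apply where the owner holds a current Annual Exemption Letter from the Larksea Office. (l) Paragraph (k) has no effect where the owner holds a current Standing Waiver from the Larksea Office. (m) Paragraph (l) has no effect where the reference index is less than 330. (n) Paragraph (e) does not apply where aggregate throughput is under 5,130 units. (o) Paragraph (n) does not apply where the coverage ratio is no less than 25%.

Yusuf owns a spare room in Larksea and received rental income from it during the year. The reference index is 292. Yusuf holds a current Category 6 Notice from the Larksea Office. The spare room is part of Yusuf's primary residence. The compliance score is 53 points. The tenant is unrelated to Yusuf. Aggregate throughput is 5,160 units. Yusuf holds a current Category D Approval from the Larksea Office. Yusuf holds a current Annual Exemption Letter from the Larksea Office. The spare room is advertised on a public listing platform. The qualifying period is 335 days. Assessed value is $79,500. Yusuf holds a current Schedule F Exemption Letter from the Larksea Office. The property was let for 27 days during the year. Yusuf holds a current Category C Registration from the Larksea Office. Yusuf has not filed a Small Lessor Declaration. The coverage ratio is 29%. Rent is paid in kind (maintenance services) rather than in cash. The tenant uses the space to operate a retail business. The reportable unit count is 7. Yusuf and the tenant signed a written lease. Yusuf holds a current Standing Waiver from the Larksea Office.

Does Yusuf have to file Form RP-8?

No — exception (d) applies; Yusuf is not required to file Form RP-8.

Exception (a) fails — the tenant is unrelated to the owner.
Exception (b) fails — a written lease is in place.
Exception (c) fails — the reportable unit count is 7, short of 8.
Exception (d) is satisfied on its face — the number of days the property was let is 27 days, below the 28 days limit; the compliance score is 53 points, under the 55 points limit. Considering the limiting provisions: (h) is engaged (the space is let for business use), but is set aside by (i): (i) is triggered — the property is publicly advertised. (j) operates (the qualifying period is 335 days, meeting the 320 days threshold), but is set aside by (k): (k) operates against (j): a current Annual Exemption Letter is held. (l) applies (a current Standing Waiver is held), but is set aside by (m): (m) operates — the reference index is 292, less than the 330 limit. (d) remains available.
Exception (e) does not apply: no Small Lessor Declaration is on file.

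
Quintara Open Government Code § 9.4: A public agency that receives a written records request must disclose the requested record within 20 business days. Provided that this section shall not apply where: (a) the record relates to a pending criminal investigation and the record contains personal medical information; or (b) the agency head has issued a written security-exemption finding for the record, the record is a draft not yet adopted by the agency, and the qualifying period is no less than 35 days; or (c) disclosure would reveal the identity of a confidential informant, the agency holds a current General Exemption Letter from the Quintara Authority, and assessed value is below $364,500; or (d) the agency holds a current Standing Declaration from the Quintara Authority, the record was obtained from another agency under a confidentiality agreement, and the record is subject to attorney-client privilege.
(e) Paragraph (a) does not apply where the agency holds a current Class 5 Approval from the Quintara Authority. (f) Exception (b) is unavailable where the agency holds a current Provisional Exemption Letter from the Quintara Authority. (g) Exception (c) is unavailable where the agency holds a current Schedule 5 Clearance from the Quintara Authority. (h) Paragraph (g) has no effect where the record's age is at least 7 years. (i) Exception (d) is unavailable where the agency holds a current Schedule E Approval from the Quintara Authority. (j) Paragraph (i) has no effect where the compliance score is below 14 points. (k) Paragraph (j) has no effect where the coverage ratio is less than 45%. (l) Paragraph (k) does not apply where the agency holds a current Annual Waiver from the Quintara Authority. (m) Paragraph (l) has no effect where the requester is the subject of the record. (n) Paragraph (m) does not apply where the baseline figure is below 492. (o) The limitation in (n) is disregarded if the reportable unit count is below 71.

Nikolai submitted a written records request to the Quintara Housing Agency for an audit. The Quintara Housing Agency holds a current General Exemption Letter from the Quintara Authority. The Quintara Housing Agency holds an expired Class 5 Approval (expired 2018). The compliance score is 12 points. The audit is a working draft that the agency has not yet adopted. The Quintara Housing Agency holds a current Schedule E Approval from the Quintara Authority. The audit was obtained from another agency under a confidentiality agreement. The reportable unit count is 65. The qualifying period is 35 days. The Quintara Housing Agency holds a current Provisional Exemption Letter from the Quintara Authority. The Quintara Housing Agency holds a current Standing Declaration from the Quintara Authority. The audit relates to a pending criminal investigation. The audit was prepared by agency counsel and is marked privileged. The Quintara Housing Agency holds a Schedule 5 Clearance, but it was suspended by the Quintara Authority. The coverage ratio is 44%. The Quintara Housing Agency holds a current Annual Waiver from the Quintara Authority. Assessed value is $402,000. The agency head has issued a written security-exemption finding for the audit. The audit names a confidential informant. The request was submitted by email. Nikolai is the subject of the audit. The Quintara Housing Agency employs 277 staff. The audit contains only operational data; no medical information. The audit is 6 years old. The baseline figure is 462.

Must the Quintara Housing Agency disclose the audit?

Exception (a) fails — the audit contains only operational data.
All of (b)'s requirements are met (a written security-exemption finding has been issued; the audit is an unadopted draft; the qualifying period is 35 days, meeting the 35 days threshold). But: (f) operates against (b): a current Provisional Exemption Letter is held. (b) is therefore removed.
Exception (c) does not apply: assessed value is $402,000, not below $364,500.
All of (d)'s requirements are met (a current Standing Declaration is held; the audit was obtained under a confidentiality agreement; the audit is privileged). However, paragraphs (i)–(o) must be considered: (i) applies — a current Schedule E Approval is held. (j) would limit (i) — the compliance score is 12 points, below the 14 points limit — but (k) sets (j) aside: (k) operates against (j): the coverage ratio is 44%, less than the 45% limit. (l) applies (a current Annual Waiver is held), but yields to (m): (m) operates against (l): Nikolai is the subject of the audit. (n) is triggered (the baseline figure is 462, below the 492 limit), but is overridden by (o): (o) operates against (n): the reportable unit count is 65, below the 71 limit. (d) is therefore removed.
No exception displaces § 9.4.

Yes — the Quintara Housing Agency must disclose the audit.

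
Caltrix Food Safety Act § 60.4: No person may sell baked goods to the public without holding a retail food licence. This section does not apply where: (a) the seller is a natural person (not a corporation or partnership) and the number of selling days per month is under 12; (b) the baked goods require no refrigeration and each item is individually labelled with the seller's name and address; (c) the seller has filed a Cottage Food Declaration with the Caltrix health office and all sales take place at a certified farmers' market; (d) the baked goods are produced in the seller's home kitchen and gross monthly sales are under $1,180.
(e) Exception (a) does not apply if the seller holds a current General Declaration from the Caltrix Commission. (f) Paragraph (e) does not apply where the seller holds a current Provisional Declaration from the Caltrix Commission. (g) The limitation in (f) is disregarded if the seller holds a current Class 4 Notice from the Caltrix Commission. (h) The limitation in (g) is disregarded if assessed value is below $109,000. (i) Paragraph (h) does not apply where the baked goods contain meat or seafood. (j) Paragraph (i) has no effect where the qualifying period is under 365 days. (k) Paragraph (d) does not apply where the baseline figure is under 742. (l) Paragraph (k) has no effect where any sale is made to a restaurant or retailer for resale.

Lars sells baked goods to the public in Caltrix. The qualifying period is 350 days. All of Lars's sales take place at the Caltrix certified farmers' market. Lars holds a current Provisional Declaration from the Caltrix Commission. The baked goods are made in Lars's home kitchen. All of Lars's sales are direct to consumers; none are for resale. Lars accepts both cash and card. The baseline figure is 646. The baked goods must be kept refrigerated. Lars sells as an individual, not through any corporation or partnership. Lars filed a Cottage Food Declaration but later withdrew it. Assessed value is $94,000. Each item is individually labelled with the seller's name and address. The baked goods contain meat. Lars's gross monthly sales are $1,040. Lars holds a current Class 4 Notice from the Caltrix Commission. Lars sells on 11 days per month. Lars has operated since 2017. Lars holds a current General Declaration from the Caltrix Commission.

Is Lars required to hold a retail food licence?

Exception (a)'s conditions are all satisfied: the seller is a natural person; the number of selling days per month is 11, under the 12 limit. Considering the limiting provisions: (e) would limit (a) — a current General Declaration is held — but (f) sets (e) aside: (f) is engaged — a current Provisional Declaration is held. (g) would limit (f) — a current Class 4 Notice is held — but (h) sets (g) aside: (h) applies — assessed value is $94,000, below the $109,000 limit. (i) is engaged (the baked goods contain meat), but is itself disapplied by (j): (j) is engaged — the qualifying period is 350 days, under the 365 days limit. So (a) applies.
Exception (b) does not apply: the baked goods require refrigeration.
Exception (c) does not apply: the Cottage Food Declaration was withdrawn.
Exception (d)'s conditions are all satisfied: the baked goods are home-kitchen produced; gross monthly sales are $1,040, under the $1,180 limit. However, paragraphs (k)–(l) must be considered: (k) applies — the baseline figure is 646, under the 742 limit. (l), which would lift (k), is not engaged — no sales are for resale. Exception (d) does not apply.

No — exception (a) applies; Lars is not required to hold a retail food licence.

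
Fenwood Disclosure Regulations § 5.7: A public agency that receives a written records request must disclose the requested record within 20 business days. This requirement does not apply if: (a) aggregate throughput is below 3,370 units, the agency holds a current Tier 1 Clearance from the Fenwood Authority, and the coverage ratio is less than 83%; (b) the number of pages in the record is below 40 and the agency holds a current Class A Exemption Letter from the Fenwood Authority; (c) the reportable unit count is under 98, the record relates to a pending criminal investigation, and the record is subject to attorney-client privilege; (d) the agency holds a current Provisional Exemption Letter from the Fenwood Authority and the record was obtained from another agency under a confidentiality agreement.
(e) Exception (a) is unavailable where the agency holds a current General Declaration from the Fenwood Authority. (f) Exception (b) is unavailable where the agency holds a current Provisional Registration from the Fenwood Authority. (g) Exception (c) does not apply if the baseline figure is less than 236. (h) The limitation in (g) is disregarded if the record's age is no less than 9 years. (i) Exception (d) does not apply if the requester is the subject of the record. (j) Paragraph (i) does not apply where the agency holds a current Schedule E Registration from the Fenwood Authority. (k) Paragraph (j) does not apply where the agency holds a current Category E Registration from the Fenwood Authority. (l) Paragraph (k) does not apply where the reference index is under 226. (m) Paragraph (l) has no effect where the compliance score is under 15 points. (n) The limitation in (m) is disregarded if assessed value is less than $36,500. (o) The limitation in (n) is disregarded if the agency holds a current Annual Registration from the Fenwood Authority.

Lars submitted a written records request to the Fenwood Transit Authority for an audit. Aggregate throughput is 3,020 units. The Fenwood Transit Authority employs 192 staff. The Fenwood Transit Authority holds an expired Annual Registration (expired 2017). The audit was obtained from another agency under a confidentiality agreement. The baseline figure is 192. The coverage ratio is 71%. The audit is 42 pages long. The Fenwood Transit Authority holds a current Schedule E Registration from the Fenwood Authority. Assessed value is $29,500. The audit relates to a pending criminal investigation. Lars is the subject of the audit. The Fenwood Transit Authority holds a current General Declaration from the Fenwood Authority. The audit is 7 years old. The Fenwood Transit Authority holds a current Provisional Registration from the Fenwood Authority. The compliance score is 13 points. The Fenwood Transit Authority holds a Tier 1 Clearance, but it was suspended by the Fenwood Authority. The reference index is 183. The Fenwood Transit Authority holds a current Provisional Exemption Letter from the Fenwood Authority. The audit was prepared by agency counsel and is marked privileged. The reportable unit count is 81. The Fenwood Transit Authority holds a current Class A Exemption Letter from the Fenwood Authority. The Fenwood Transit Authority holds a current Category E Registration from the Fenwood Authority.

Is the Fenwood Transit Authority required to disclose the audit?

Exception (a) requires that the agency holds a current Tier 1 Clearance from the Fenwood Authority; but there is no Tier 1 Clearance in force, so (a) is unavailable.
Exception (b) requires that the number of pages in the record is below 40; but the number of pages in the record is 42, not below 40, so (b) is unavailable.
Exception (c) is satisfied on its face — the reportable unit count is 81, under the 98 limit; the audit relates to a pending investigation; the audit is privileged. Turning to paragraphs (g)–(h): (g) operates against (c): the baseline figure is 192, less than the 236 limit. (h) is inapplicable (the record's age is 7 years, short of 9 years), so (g) stands. Exception (c) does not apply.
Exception (d): a current Provisional Exemption Letter is held; the audit was obtained under a confidentiality agreement — every condition holds. Under paragraphs (i)–(o): (i) applies (Lars is the subject of the audit), but is displaced by (j): (j) operates against (i): a current Schedule E Registration is held. (k) is engaged (a current Category E Registration is held), but is itself disapplied by (l): (l) applies — the reference index is 183, under the 226 limit. (m) operates (the compliance score is 13 points, under the 15 points limit), but is overridden by (n): (n) operates against (m): assessed value is $29,500, less than the $36,500 limit. (o), which would lift (n), does not operate here — no current Annual Registration is held. Exception (d) stands.

No — exception (d) applies; the Fenwood Transit Authority is not required to disclose the audit.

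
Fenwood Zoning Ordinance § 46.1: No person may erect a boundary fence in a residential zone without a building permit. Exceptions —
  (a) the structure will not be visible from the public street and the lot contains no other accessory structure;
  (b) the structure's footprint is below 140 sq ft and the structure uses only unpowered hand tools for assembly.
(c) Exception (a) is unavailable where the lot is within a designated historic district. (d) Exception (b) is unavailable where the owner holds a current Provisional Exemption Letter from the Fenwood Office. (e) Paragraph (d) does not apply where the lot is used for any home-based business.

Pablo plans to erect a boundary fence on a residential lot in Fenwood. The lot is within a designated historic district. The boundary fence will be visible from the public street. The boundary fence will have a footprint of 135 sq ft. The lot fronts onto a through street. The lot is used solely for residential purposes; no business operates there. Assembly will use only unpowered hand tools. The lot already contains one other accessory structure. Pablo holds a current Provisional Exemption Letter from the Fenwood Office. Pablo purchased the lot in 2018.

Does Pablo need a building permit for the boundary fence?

Yes — Pablo must obtain a building permit.

Exception (a) does not apply: the structure will be visible from the street.
All of (b)'s requirements are met (the structure's footprint is 135 sq ft, below the 140 sq ft limit; assembly uses only hand tools). Turning to paragraphs (d)–(e): (d) is engaged — a current Provisional Exemption Letter is held. (e) does not operate here (the lot is solely residential), so (d) stands. So (b) is unavailable.
No exception applies. The general rule governs.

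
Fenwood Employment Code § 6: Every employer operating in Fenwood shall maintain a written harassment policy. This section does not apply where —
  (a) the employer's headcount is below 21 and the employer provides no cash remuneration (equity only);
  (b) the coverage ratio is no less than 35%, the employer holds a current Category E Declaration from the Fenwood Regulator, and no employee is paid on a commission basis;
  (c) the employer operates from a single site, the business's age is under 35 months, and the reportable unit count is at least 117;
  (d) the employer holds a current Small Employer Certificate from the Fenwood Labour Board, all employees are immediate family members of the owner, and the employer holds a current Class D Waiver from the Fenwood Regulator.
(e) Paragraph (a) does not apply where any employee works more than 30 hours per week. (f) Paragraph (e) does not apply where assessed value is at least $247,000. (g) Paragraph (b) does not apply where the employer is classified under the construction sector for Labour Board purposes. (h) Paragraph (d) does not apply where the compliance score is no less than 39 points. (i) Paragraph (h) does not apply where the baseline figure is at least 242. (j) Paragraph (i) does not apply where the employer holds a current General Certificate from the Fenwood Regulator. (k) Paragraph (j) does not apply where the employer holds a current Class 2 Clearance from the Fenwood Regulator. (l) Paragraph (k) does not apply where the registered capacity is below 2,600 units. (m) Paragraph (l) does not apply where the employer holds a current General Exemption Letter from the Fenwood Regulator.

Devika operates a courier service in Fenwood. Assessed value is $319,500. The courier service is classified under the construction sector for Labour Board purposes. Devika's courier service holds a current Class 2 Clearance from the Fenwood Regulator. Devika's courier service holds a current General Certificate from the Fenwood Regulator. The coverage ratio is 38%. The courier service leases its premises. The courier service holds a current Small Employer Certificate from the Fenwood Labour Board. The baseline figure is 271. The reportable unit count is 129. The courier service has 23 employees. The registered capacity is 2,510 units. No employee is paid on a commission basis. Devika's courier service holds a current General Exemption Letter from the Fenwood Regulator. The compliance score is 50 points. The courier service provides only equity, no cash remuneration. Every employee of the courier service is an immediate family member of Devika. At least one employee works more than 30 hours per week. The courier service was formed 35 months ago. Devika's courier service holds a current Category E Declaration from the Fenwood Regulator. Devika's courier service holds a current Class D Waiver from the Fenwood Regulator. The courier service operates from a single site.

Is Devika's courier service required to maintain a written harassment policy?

No — exception (d) applies; Devika's courier service is not required to maintain a written harassment policy.

Exception (a) does not apply: the employer's headcount is 23, not below 21.
Exception (b)'s conditions are all satisfied: the coverage ratio is 38%, meeting the 35% threshold; a current Category E Declaration is held; no employee is paid on commission. However, paragraph (g) must be considered: (g) operates against (b): the courier service is classified under the construction sector. (b) is therefore removed.
Exception (c) fails — the business's age is 35 months, not under 35 months.
All of (d)'s requirements are met (a current Small Employer Certificate is held; every employee is an immediate family member; a current Class D Waiver is held). Applying paragraphs (h)–(m): (h) would limit (d) — the compliance score is 50 points, meeting the 39 points threshold — but (i) sets (h) aside: (i) applies — the baseline figure is 271, meeting the 242 threshold. (j) would limit (i) — a current General Certificate is held — but (k) sets (j) aside: (k) operates against (j): a current Class 2 Clearance is held. (l) would limit (k) — the registered capacity is 2,510 units, below the 2,600 units limit — but (m) sets (l) aside: (m) operates — a current General Exemption Letter is held. So (d) applies.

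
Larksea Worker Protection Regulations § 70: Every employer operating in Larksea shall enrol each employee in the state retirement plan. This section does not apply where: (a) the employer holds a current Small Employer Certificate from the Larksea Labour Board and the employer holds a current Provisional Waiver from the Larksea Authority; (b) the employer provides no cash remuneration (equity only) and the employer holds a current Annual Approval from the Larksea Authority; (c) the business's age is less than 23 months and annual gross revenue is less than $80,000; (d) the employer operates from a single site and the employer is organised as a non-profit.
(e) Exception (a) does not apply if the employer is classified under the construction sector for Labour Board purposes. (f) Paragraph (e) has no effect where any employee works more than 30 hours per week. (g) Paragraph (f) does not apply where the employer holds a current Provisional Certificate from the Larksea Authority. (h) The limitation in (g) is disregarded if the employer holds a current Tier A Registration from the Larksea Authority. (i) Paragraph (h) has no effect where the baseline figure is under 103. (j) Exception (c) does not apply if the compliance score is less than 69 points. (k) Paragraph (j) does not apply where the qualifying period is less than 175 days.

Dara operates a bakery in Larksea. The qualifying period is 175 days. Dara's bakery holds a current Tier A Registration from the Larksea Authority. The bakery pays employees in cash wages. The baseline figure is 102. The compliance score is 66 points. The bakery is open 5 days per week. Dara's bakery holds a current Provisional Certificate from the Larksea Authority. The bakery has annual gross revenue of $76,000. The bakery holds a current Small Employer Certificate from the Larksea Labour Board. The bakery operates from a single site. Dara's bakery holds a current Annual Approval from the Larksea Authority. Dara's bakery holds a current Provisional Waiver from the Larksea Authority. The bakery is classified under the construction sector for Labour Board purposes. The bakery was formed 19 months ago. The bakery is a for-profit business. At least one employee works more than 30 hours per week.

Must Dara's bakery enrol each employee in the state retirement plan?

Yes — Dara's bakery must enrol each employee in the state retirement plan.

Exception (a) is satisfied on its face — a current Small Employer Certificate is held; a current Provisional Waiver is held. However, paragraphs (e)–(i) must be considered: (e) operates against (a): the bakery is classified under the construction sector. (f) is triggered (at least one employee exceeds 30 hours/week), but is itself disapplied by (g): (g) operates against (f): a current Provisional Certificate is held. (h) would limit (g) — a current Tier A Registration is held — but (i) sets (h) aside: (i) operates — the baseline figure is 102, under the 103 limit. Exception (a) does not apply.
Exception (b) does not apply: employees are paid cash wages.
Exception (c)'s conditions are all satisfied: the business's age is 19 months, less than the 23 months limit; annual gross revenue is $76,000, less than the $80,000 limit. But applying paragraphs (j)–(k): (j) operates — the compliance score is 66 points, less than the 69 points limit. (k), which would lift (j), is inapplicable — the qualifying period is 175 days, not less than 175 days. Exception (c) does not apply.
Exception (d) requires that the employer is organised as a non-profit; but the employer is for-profit, so (d) is unavailable.
No exception displaces § 70.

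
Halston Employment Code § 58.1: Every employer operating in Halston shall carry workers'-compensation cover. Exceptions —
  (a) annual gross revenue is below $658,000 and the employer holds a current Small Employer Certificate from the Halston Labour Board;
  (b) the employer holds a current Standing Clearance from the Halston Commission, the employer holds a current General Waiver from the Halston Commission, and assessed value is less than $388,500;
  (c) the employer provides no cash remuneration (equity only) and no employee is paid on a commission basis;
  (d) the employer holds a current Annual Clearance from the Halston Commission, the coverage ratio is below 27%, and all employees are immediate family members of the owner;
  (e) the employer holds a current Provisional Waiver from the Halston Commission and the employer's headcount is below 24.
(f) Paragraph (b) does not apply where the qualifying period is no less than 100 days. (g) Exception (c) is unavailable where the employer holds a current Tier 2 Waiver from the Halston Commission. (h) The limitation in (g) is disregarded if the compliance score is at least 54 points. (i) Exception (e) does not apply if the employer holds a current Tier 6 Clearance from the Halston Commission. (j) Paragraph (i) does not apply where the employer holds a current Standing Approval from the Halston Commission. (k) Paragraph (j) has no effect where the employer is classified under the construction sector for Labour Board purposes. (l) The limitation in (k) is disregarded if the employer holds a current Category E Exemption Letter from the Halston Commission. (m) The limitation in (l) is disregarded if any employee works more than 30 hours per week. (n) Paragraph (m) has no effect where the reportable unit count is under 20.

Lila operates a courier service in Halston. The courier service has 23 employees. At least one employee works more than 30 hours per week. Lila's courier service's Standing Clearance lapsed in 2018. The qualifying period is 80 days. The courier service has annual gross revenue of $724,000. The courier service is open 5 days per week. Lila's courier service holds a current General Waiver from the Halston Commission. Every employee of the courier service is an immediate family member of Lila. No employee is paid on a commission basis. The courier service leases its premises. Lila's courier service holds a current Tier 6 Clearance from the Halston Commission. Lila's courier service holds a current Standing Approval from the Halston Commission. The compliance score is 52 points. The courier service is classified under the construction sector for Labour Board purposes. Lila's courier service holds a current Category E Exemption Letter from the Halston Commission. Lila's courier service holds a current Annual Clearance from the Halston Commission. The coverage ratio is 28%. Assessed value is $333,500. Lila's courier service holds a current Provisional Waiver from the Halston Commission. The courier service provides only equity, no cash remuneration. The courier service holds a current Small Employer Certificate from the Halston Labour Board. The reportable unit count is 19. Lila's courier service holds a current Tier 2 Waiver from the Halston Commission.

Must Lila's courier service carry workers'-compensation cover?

No — exception (e) applies; Lila's courier service is not required to carry workers'-compensation cover.

Exception (a) does not apply: annual gross revenue is $724,000, not below $658,000.
Exception (b) requires that the employer holds a current Standing Clearance from the Halston Commission; but the Standing Clearance is not current, so (b) is unavailable.
All of (c)'s requirements are met (remuneration is equity-only; no employee is paid on commission). But applying paragraphs (g)–(h): (g) operates — a current Tier 2 Waiver is held. (h) does not operate here (the compliance score is 52 points, short of 54 points), so (g) stands. Exception (c) does not apply.
Exception (d) does not apply: the coverage ratio is 28%, not below 27%.
All of (e)'s requirements are met (a current Provisional Waiver is held; the employer's headcount is 23, below the 24 limit). Under paragraphs (i)–(n): (i) would limit (e) — a current Tier 6 Clearance is held — but (j) sets (i) aside: (j) operates — a current Standing Approval is held. (k) operates (the courier service is classified under the construction sector), but yields to (l): (l) is engaged — a current Category E Exemption Letter is held. (m) applies (at least one employee exceeds 30 hours/week), but is displaced by (n): (n) applies — the reportable unit count is 19, under the 20 limit. Exception (e) stands.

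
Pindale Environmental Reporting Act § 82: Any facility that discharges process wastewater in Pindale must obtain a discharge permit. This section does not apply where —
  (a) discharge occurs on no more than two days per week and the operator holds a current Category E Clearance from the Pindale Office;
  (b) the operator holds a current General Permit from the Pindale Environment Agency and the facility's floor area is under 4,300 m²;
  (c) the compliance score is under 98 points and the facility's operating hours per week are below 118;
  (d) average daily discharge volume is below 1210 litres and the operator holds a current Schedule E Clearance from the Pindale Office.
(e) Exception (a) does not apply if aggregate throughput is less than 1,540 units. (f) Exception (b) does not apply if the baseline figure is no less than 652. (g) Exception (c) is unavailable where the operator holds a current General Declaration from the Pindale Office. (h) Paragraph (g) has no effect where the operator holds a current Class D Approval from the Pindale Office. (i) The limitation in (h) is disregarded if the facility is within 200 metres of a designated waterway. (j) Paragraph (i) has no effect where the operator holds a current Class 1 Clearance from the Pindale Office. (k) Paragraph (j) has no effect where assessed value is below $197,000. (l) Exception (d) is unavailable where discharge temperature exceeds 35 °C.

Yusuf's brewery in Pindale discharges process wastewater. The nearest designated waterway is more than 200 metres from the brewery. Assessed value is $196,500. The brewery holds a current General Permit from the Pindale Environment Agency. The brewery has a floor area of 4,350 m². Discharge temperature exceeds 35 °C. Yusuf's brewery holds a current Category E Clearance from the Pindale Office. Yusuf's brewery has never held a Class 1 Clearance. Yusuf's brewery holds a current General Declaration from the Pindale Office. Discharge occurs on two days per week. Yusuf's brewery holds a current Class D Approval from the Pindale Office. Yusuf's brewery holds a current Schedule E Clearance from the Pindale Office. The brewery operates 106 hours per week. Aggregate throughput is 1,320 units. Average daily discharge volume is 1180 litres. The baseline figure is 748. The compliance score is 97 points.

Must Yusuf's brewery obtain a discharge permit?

Exception (a): discharge occurs on no more than two days per week; a current Category E Clearance is held — every condition holds. But applying paragraph (e): (e) applies — aggregate throughput is 1,320 units, less than the 1,540 units limit. (a) is therefore removed.
Exception (b) does not apply: the facility's floor area is 4,350 m², not under 4,300 m².
Exception (c): the compliance score is 97 points, under the 98 points limit; the facility's operating hours per week are 106, below the 118 limit — every condition holds. As to paragraphs (g)–(k): (g) is triggered (a current General Declaration is held), but is itself disapplied by (h): (h) operates against (g): a current Class D Approval is held. (i) is not engaged (the brewery is more than 200 m from any designated waterway), so (h) stands. (c) remains available.
Exception (d) is satisfied on its face — average daily discharge volume is 1180 litres, below the 1210 litres limit; a current Schedule E Clearance is held. Turning to paragraph (l): (l) operates against (d): discharge temperature exceeds 35 °C. So (d) is unavailable.

No — exception (c) applies; Yusuf's brewery is not required to obtain a discharge permit.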